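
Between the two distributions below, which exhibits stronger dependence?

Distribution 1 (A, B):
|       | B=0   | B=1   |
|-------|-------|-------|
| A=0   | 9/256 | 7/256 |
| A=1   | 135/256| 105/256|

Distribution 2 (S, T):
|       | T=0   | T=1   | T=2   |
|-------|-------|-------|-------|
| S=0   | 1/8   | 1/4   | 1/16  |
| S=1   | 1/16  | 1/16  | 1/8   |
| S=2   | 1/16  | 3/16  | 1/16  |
Distribution 1 (A, B):
Marginal P(A) (row sums):
  P(A=0) = 9/256 + 7/256 = 1/16
  P(A=1) = 135/256 + 105/256 = 15/16
Marginal P(B) (column sums):
  P(B=0) = 9/256 + 135/256 = 9/16
  P(B=1) = 7/256 + 105/256 = 7/16

H(A) = -[(1/16)·log₂(1/16) + (15/16)·log₂(15/16)]
  = 0.2500 + 0.0873
  = 0.3373 bits
H(B) = -[(9/16)·log₂(9/16) + (7/16)·log₂(7/16)]
  = 0.4669 + 0.5218
  = 0.9887 bits
H(A,B) = -[(9/256)·log₂(9/256) + (7/256)·log₂(7/256) + (135/256)·log₂(135/256) + (105/256)·log₂(105/256)]
  = 0.1698 + 0.1420 + 0.4868 + 0.5274
  = 1.3260 bits

I(A;B) = H(A) + H(B) - H(A,B)
  = 0.3373 + 0.9887 - 1.3260
  = 0.0000 bits

Distribution 2 (S, T):
Marginal P(S) (row sums):
  P(S=0) = 1/8 + 1/4 + 1/16 = 7/16
  P(S=1) = 1/16 + 1/16 + 1/8 = 1/4
  P(S=2) = 1/16 + 3/16 + 1/16 = 5/16
Marginal P(T) (column sums):
  P(T=0) = 1/8 + 1/16 + 1/16 = 1/4
  P(T=1) = 1/4 + 1/16 + 3/16 = 1/2
  P(T=2) = 1/16 + 1/8 + 1/16 = 1/4

H(S) = -[(7/16)·log₂(7/16) + (1/4)·log₂(1/4) + (5/16)·log₂(5/16)]
  = 0.5218 + 0.5000 + 0.5244
  = 1.5462 bits
H(T) = -[(1/4)·log₂(1/4) + (1/2)·log₂(1/2) + (1/4)·log₂(1/4)]
  = 0.5000 + 0.5000 + 0.5000
  = 1.5000 bits
H(S,T) = -[(1/8)·log₂(1/8) + (1/4)·log₂(1/4) + (1/16)·log₂(1/16) + (1/16)·log₂(1/16) + (1/16)·log₂(1/16) + (1/8)·log₂(1/8) + (1/16)·log₂(1/16) + (3/16)·log₂(3/16) + (1/16)·log₂(1/16)]
  = 0.3750 + 0.5000 + 0.2500 + 0.2500 + 0.2500 + 0.3750 + 0.2500 + 0.4528 + 0.2500
  = 2.9528 bits

I(S;T) = H(S) + H(T) - H(S,T)
  = 1.5462 + 1.5000 - 2.9528
  = 0.0934 bits

I(S;T) = 0.0934 bits > I(A;B) = 0.0000 bits, so (S, T) has the higher mutual information (stronger dependence).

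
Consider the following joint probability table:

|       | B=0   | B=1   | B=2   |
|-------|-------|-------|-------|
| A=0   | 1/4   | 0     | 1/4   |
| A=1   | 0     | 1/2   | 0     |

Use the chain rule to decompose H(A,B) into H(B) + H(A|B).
By the chain rule: H(A,B) = H(B) + H(A|B)

Marginal P(B) (column sums):
  P(B=0) = 1/4 + 0 = 1/4
  P(B=1) = 0 + 1/2 = 1/2
  P(B=2) = 1/4 + 0 = 1/4
H(B) = -[(1/4)·log₂(1/4) + (1/2)·log₂(1/2) + (1/4)·log₂(1/4)]
  = 0.5000 + 0.5000 + 0.5000
  = 1.5000 bits
H(A|B) = -Σ P(A,B)·log₂ P(A|B), where P(A|B) = P(A,B) / P(B)
  (cells with P(A,B) = 0 contribute 0)
  (A=0,B=0): P(A|B) = (1/4)/(1/4) = 1;  -(1/4)·log₂(1) = 0.0000
  (A=0,B=2): P(A|B) = (1/4)/(1/4) = 1;  -(1/4)·log₂(1) = 0.0000
  (A=1,B=1): P(A|B) = (1/2)/(1/2) = 1;  -(1/2)·log₂(1) = 0.0000
H(A|B) = 0.0000 + 0.0000 + 0.0000
  = 0.0000 bits

H(A,B) = H(B) + H(A|B) = 1.5000 + 0.0000 = 1.5000 bits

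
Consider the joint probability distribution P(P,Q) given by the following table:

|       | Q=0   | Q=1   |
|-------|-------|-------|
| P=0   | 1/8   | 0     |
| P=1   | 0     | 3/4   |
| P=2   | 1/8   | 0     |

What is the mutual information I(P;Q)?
Marginal P(P) (row sums):
  P(P=0) = 1/8 + 0 = 1/8
  P(P=1) = 0 + 3/4 = 3/4
  P(P=2) = 1/8 + 0 = 1/8
Marginal P(Q) (column sums):
  P(Q=0) = 1/8 + 0 + 1/8 = 1/4
  P(Q=1) = 0 + 3/4 + 0 = 3/4

H(P) = -[(1/8)·log₂(1/8) + (3/4)·log₂(3/4) + (1/8)·log₂(1/8)]
  = 0.3750 + 0.3113 + 0.3750
  = 1.0613 bits
H(Q) = -[(1/4)·log₂(1/4) + (3/4)·log₂(3/4)]
  = 0.5000 + 0.3113
  = 0.8113 bits
H(P,Q) = -[(1/8)·log₂(1/8) + (3/4)·log₂(3/4) + (1/8)·log₂(1/8)]
  = 0.3750 + 0.3113 + 0.3750
  = 1.0613 bits

I(P;Q) = H(P) + H(Q) - H(P,Q)
  = 1.0613 + 0.8113 - 1.0613
  = 0.8113 bits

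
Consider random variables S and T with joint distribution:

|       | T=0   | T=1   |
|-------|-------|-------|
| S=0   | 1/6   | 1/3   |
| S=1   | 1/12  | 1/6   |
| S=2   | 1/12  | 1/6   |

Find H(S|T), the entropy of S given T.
Marginal P(T) (column sums):
  P(T=0) = 1/6 + 1/12 + 1/12 = 1/3
  P(T=1) = 1/3 + 1/6 + 1/6 = 2/3

H(S|T) = -Σ P(S,T)·log₂ P(S|T), where P(S|T) = P(S,T) / P(T)
  (S=0,T=0): P(S|T) = (1/6)/(1/3) = 1/2;  -(1/6)·log₂(1/2) = 0.1667
  (S=0,T=1): P(S|T) = (1/3)/(2/3) = 1/2;  -(1/3)·log₂(1/2) = 0.3333
  (S=1,T=0): P(S|T) = (1/12)/(1/3) = 1/4;  -(1/12)·log₂(1/4) = 0.1667
  (S=1,T=1): P(S|T) = (1/6)/(2/3) = 1/4;  -(1/6)·log₂(1/4) = 0.3333
  (S=2,T=0): P(S|T) = (1/12)/(1/3) = 1/4;  -(1/12)·log₂(1/4) = 0.1667
  (S=2,T=1): P(S|T) = (1/6)/(2/3) = 1/4;  -(1/6)·log₂(1/4) = 0.3333
H(S|T) = 0.1667 + 0.3333 + 0.1667 + 0.3333 + 0.1667 + 0.3333
  = 1.5000 bits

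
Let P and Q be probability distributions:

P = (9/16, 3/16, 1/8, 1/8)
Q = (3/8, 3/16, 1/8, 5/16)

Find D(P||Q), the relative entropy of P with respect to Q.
D(P||Q) = Σ P(i) log₂(P(i)/Q(i))
  i=0: (9/16) × log₂((9/16)/(3/8)) = (9/16) × log₂(3/2) = 0.3290
  i=1: (3/16) × log₂((3/16)/(3/16)) = (3/16) × log₂(1) = 0.0000
  i=2: (1/8) × log₂((1/8)/(1/8)) = (1/8) × log₂(1) = 0.0000
  i=3: (1/8) × log₂((1/8)/(5/16)) = (1/8) × log₂(2/5) = -0.1652
D(P||Q) = 0.3290 + 0.0000 + 0.0000 - 0.1652
  = 0.1638 bits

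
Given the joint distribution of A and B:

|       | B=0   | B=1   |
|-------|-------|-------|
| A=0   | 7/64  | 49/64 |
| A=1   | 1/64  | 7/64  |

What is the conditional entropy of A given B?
Marginal P(B) (column sums):
  P(B=0) = 7/64 + 1/64 = 1/8
  P(B=1) = 49/64 + 7/64 = 7/8

H(A|B) = -Σ P(A,B)·log₂ P(A|B), where P(A|B) = P(A,B) / P(B)
  (A=0,B=0): P(A|B) = (7/64)/(1/8) = 7/8;  -(7/64)·log₂(7/8) = 0.0211
  (A=0,B=1): P(A|B) = (49/64)/(7/8) = 7/8;  -(49/64)·log₂(7/8) = 0.1475
  (A=1,B=0): P(A|B) = (1/64)/(1/8) = 1/8;  -(1/64)·log₂(1/8) = 0.0469
  (A=1,B=1): P(A|B) = (7/64)/(7/8) = 1/8;  -(7/64)·log₂(1/8) = 0.3281
H(A|B) = 0.0211 + 0.1475 + 0.0469 + 0.3281
  = 0.5436 bits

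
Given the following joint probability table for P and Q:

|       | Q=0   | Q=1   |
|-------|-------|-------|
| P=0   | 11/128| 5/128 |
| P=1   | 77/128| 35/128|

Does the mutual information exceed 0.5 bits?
Marginal P(P) (row sums):
  P(P=0) = 11/128 + 5/128 = 1/8
  P(P=1) = 77/128 + 35/128 = 7/8
Marginal P(Q) (column sums):
  P(Q=0) = 11/128 + 77/128 = 11/16
  P(Q=1) = 5/128 + 35/128 = 5/16

H(P) = -[(1/8)·log₂(1/8) + (7/8)·log₂(7/8)]
  = 0.3750 + 0.1686
  = 0.5436 bits
H(Q) = -[(11/16)·log₂(11/16) + (5/16)·log₂(5/16)]
  = 0.3716 + 0.5244
  = 0.8960 bits
H(P,Q) = -[(11/128)·log₂(11/128) + (5/128)·log₂(5/128) + (77/128)·log₂(77/128) + (35/128)·log₂(35/128)]
  = 0.3043 + 0.1827 + 0.4411 + 0.5115
  = 1.4396 bits

I(P;Q) = H(P) + H(Q) - H(P,Q)
  = 0.5436 + 0.8960 - 1.4396
  = 0.0000 bits

No. I(P;Q) = 0.0000 bits, which is ≤ 0.5 bits.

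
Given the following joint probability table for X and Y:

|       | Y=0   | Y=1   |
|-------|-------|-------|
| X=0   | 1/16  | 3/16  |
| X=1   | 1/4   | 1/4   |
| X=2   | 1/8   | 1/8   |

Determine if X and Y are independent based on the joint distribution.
Marginal P(X) (row sums):
  P(X=0) = 1/16 + 3/16 = 1/4
  P(X=1) = 1/4 + 1/4 = 1/2
  P(X=2) = 1/8 + 1/8 = 1/4
Marginal P(Y) (column sums):
  P(Y=0) = 1/16 + 1/4 + 1/8 = 7/16
  P(Y=1) = 3/16 + 1/4 + 1/8 = 9/16

X and Y are independent iff P(X=i,Y=j) = P(X=i)·P(Y=j) for every cell.
  P(X=0)·P(Y=0) = 1/4 × 7/16 = 7/64, but P(X=0,Y=0) = 1/16 ✗

No, X and Y are not independent. Quantitatively, I(X;Y) > 0:

H(X) = -[(1/4)·log₂(1/4) + (1/2)·log₂(1/2) + (1/4)·log₂(1/4)]
  = 0.5000 + 0.5000 + 0.5000
  = 1.5000 bits
H(Y) = -[(7/16)·log₂(7/16) + (9/16)·log₂(9/16)]
  = 0.5218 + 0.4669
  = 0.9887 bits
H(X,Y) = -[(1/16)·log₂(1/16) + (3/16)·log₂(3/16) + (1/4)·log₂(1/4) + (1/4)·log₂(1/4) + (1/8)·log₂(1/8) + (1/8)·log₂(1/8)]
  = 0.2500 + 0.4528 + 0.5000 + 0.5000 + 0.3750 + 0.3750
  = 2.4528 bits
I(X;Y) = H(X) + H(Y) - H(X,Y) = 1.5000 + 0.9887 - 2.4528 = 0.0359 bits > 0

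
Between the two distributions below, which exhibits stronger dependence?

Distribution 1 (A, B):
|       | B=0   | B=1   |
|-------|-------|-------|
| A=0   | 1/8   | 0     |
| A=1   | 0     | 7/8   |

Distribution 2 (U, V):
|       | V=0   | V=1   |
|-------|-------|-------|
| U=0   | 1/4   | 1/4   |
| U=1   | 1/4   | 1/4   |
Distribution 1 (A, B):
Marginal P(A) (row sums):
  P(A=0) = 1/8 + 0 = 1/8
  P(A=1) = 0 + 7/8 = 7/8
Marginal P(B) (column sums):
  P(B=0) = 1/8 + 0 = 1/8
  P(B=1) = 0 + 7/8 = 7/8

H(A) = -[(1/8)·log₂(1/8) + (7/8)·log₂(7/8)]
  = 0.3750 + 0.1686
  = 0.5436 bits
H(B) = -[(1/8)·log₂(1/8) + (7/8)·log₂(7/8)]
  = 0.3750 + 0.1686
  = 0.5436 bits
H(A,B) = -[(1/8)·log₂(1/8) + (7/8)·log₂(7/8)]
  = 0.3750 + 0.1686
  = 0.5436 bits

I(A;B) = H(A) + H(B) - H(A,B)
  = 0.5436 + 0.5436 - 0.5436
  = 0.5436 bits

Distribution 2 (U, V):
Marginal P(U) (row sums):
  P(U=0) = 1/4 + 1/4 = 1/2
  P(U=1) = 1/4 + 1/4 = 1/2
Marginal P(V) (column sums):
  P(V=0) = 1/4 + 1/4 = 1/2
  P(V=1) = 1/4 + 1/4 = 1/2

H(U) = -[(1/2)·log₂(1/2) + (1/2)·log₂(1/2)]
  = 0.5000 + 0.5000
  = 1.0000 bits
H(V) = -[(1/2)·log₂(1/2) + (1/2)·log₂(1/2)]
  = 0.5000 + 0.5000
  = 1.0000 bits
H(U,V) = -[(1/4)·log₂(1/4) + (1/4)·log₂(1/4) + (1/4)·log₂(1/4) + (1/4)·log₂(1/4)]
  = 0.5000 + 0.5000 + 0.5000 + 0.5000
  = 2.0000 bits

I(U;V) = H(U) + H(V) - H(U,V)
  = 1.0000 + 1.0000 - 2.0000
  = 0.0000 bits

I(A;B) = 0.5436 bits > I(U;V) = 0.0000 bits, so (A, B) has the higher mutual information (stronger dependence).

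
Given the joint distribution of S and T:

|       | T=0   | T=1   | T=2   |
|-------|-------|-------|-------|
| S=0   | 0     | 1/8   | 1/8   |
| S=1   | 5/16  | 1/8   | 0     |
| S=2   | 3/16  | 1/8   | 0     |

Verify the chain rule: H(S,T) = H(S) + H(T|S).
Left side:
H(S,T) = -[(1/8)·log₂(1/8) + (1/8)·log₂(1/8) + (5/16)·log₂(5/16) + (1/8)·log₂(1/8) + (3/16)·log₂(3/16) + (1/8)·log₂(1/8)]
  = 0.3750 + 0.3750 + 0.5244 + 0.3750 + 0.4528 + 0.3750
  = 2.4772 bits

Right side:
Marginal P(S) (row sums):
  P(S=0) = 0 + 1/8 + 1/8 = 1/4
  P(S=1) = 5/16 + 1/8 + 0 = 7/16
  P(S=2) = 3/16 + 1/8 + 0 = 5/16
H(S) = -[(1/4)·log₂(1/4) + (7/16)·log₂(7/16) + (5/16)·log₂(5/16)]
  = 0.5000 + 0.5218 + 0.5244
  = 1.5462 bits
H(T|S) = -Σ P(S,T)·log₂ P(T|S), where P(T|S) = P(S,T) / P(S)
  (cells with P(S,T) = 0 contribute 0)
  (S=0,T=1): P(T|S) = (1/8)/(1/4) = 1/2;  -(1/8)·log₂(1/2) = 0.1250
  (S=0,T=2): P(T|S) = (1/8)/(1/4) = 1/2;  -(1/8)·log₂(1/2) = 0.1250
  (S=1,T=0): P(T|S) = (5/16)/(7/16) = 5/7;  -(5/16)·log₂(5/7) = 0.1517
  (S=1,T=1): P(T|S) = (1/8)/(7/16) = 2/7;  -(1/8)·log₂(2/7) = 0.2259
  (S=2,T=0): P(T|S) = (3/16)/(5/16) = 3/5;  -(3/16)·log₂(3/5) = 0.1382
  (S=2,T=1): P(T|S) = (1/8)/(5/16) = 2/5;  -(1/8)·log₂(2/5) = 0.1652
H(T|S) = 0.1250 + 0.1250 + 0.1517 + 0.2259 + 0.1382 + 0.1652
  = 0.9310 bits
H(S) + H(T|S) = 1.5462 + 0.9310 = 2.4772 bits

Both sides equal 2.4772 bits, so the chain rule holds ✓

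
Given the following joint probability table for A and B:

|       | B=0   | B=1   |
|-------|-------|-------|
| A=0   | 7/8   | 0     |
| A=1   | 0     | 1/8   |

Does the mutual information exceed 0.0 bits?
Marginal P(A) (row sums):
  P(A=0) = 7/8 + 0 = 7/8
  P(A=1) = 0 + 1/8 = 1/8
Marginal P(B) (column sums):
  P(B=0) = 7/8 + 0 = 7/8
  P(B=1) = 0 + 1/8 = 1/8

H(A) = -[(7/8)·log₂(7/8) + (1/8)·log₂(1/8)]
  = 0.1686 + 0.3750
  = 0.5436 bits
H(B) = -[(7/8)·log₂(7/8) + (1/8)·log₂(1/8)]
  = 0.1686 + 0.3750
  = 0.5436 bits
H(A,B) = -[(7/8)·log₂(7/8) + (1/8)·log₂(1/8)]
  = 0.1686 + 0.3750
  = 0.5436 bits

I(A;B) = H(A) + H(B) - H(A,B)
  = 0.5436 + 0.5436 - 0.5436
  = 0.5436 bits

Yes. I(A;B) = 0.5436 bits, which is > 0.0 bits.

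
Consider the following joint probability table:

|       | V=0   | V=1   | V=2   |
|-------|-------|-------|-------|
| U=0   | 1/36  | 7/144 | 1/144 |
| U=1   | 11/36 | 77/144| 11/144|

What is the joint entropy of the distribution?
H(U,V) = -Σ P(U,V) log₂ P(U,V), summed over the non-zero cells:
H(U,V) = -[(1/36)·log₂(1/36) + (7/144)·log₂(7/144) + (1/144)·log₂(1/144) + (11/36)·log₂(11/36) + (77/144)·log₂(77/144) + (11/144)·log₂(11/144)]
  = 0.1436 + 0.2121 + 0.0498 + 0.5227 + 0.4829 + 0.2834
  = 1.6945 bits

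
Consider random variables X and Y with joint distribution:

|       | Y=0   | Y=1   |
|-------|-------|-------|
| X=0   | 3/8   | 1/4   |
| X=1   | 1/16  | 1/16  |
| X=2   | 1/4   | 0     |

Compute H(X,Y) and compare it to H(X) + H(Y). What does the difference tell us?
Marginal P(X) (row sums):
  P(X=0) = 3/8 + 1/4 = 5/8
  P(X=1) = 1/16 + 1/16 = 1/8
  P(X=2) = 1/4 + 0 = 1/4
Marginal P(Y) (column sums):
  P(Y=0) = 3/8 + 1/16 + 1/4 = 11/16
  P(Y=1) = 1/4 + 1/16 + 0 = 5/16

H(X,Y) = -[(3/8)·log₂(3/8) + (1/4)·log₂(1/4) + (1/16)·log₂(1/16) + (1/16)·log₂(1/16) + (1/4)·log₂(1/4)]
  = 0.5306 + 0.5000 + 0.2500 + 0.2500 + 0.5000
  = 2.0306 bits
H(X) = -[(5/8)·log₂(5/8) + (1/8)·log₂(1/8) + (1/4)·log₂(1/4)]
  = 0.4238 + 0.3750 + 0.5000
  = 1.2988 bits
H(Y) = -[(11/16)·log₂(11/16) + (5/16)·log₂(5/16)]
  = 0.3716 + 0.5244
  = 0.8960 bits

H(X) + H(Y) = 1.2988 + 0.8960 = 2.1948 bits
Difference: H(X) + H(Y) - H(X,Y) = 2.1948 - 2.0306 = 0.1642 bits = I(X;Y)

The difference is the mutual information; it is positive here, so X and Y are dependent (knowing one reduces uncertainty about the other by 0.1642 bits).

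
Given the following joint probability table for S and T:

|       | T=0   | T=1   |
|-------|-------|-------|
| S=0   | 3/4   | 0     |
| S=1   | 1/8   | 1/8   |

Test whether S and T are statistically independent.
Marginal P(S) (row sums):
  P(S=0) = 3/4 + 0 = 3/4
  P(S=1) = 1/8 + 1/8 = 1/4
Marginal P(T) (column sums):
  P(T=0) = 3/4 + 1/8 = 7/8
  P(T=1) = 0 + 1/8 = 1/8

S and T are independent iff P(S=i,T=j) = P(S=i)·P(T=j) for every cell.
  P(S=0)·P(T=0) = 3/4 × 7/8 = 21/32, but P(S=0,T=0) = 3/4 ✗

No, S and T are not independent. Quantitatively, I(S;T) > 0:

H(S) = -[(3/4)·log₂(3/4) + (1/4)·log₂(1/4)]
  = 0.3113 + 0.5000
  = 0.8113 bits
H(T) = -[(7/8)·log₂(7/8) + (1/8)·log₂(1/8)]
  = 0.1686 + 0.3750
  = 0.5436 bits
H(S,T) = -[(3/4)·log₂(3/4) + (1/8)·log₂(1/8) + (1/8)·log₂(1/8)]
  = 0.3113 + 0.3750 + 0.3750
  = 1.0613 bits
I(S;T) = H(S) + H(T) - H(S,T) = 0.8113 + 0.5436 - 1.0613 = 0.2936 bits > 0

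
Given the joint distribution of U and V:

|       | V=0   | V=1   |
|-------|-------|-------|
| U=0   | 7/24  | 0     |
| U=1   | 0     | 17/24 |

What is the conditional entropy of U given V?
Marginal P(V) (column sums):
  P(V=0) = 7/24 + 0 = 7/24
  P(V=1) = 0 + 17/24 = 17/24

H(U|V) = -Σ P(U,V)·log₂ P(U|V), where P(U|V) = P(U,V) / P(V)
  (cells with P(U,V) = 0 contribute 0)
  (U=0,V=0): P(U|V) = (7/24)/(7/24) = 1;  -(7/24)·log₂(1) = 0.0000
  (U=1,V=1): P(U|V) = (17/24)/(17/24) = 1;  -(17/24)·log₂(1) = 0.0000
H(U|V) = 0.0000 + 0.0000
  = 0.0000 bits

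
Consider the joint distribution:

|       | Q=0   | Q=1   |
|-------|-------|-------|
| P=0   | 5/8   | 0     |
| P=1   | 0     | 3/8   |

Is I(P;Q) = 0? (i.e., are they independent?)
Marginal P(P) (row sums):
  P(P=0) = 5/8 + 0 = 5/8
  P(P=1) = 0 + 3/8 = 3/8
Marginal P(Q) (column sums):
  P(Q=0) = 5/8 + 0 = 5/8
  P(Q=1) = 0 + 3/8 = 3/8

P and Q are independent iff P(P=i,Q=j) = P(P=i)·P(Q=j) for every cell.
  P(P=0)·P(Q=0) = 5/8 × 5/8 = 25/64, but P(P=0,Q=0) = 5/8 ✗

No, P and Q are not independent. Quantitatively, I(P;Q) > 0:

H(P) = -[(5/8)·log₂(5/8) + (3/8)·log₂(3/8)]
  = 0.4238 + 0.5306
  = 0.9544 bits
H(Q) = -[(5/8)·log₂(5/8) + (3/8)·log₂(3/8)]
  = 0.4238 + 0.5306
  = 0.9544 bits
H(P,Q) = -[(5/8)·log₂(5/8) + (3/8)·log₂(3/8)]
  = 0.4238 + 0.5306
  = 0.9544 bits
I(P;Q) = H(P) + H(Q) - H(P,Q) = 0.9544 + 0.9544 - 0.9544 = 0.9544 bits > 0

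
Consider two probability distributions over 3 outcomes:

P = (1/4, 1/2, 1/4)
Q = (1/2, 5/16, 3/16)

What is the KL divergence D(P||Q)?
D(P||Q) = Σ P(i) log₂(P(i)/Q(i))
  i=0: (1/4) × log₂((1/4)/(1/2)) = (1/4) × log₂(1/2) = -0.2500
  i=1: (1/2) × log₂((1/2)/(5/16)) = (1/2) × log₂(8/5) = 0.3390
  i=2: (1/4) × log₂((1/4)/(3/16)) = (1/4) × log₂(4/3) = 0.1038
D(P||Q) = -0.2500 + 0.3390 + 0.1038
  = 0.1928 bits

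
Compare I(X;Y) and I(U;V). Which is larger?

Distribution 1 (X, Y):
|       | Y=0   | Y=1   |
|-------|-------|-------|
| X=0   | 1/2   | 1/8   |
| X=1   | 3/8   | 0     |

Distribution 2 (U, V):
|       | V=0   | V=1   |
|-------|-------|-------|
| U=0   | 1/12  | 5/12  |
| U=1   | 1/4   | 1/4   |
Distribution 1 (X, Y):
Marginal P(X) (row sums):
  P(X=0) = 1/2 + 1/8 = 5/8
  P(X=1) = 3/8 + 0 = 3/8
Marginal P(Y) (column sums):
  P(Y=0) = 1/2 + 3/8 = 7/8
  P(Y=1) = 1/8 + 0 = 1/8

H(X) = -[(5/8)·log₂(5/8) + (3/8)·log₂(3/8)]
  = 0.4238 + 0.5306
  = 0.9544 bits
H(Y) = -[(7/8)·log₂(7/8) + (1/8)·log₂(1/8)]
  = 0.1686 + 0.3750
  = 0.5436 bits
H(X,Y) = -[(1/2)·log₂(1/2) + (1/8)·log₂(1/8) + (3/8)·log₂(3/8)]
  = 0.5000 + 0.3750 + 0.5306
  = 1.4056 bits

I(X;Y) = H(X) + H(Y) - H(X,Y)
  = 0.9544 + 0.5436 - 1.4056
  = 0.0924 bits

Distribution 2 (U, V):
Marginal P(U) (row sums):
  P(U=0) = 1/12 + 5/12 = 1/2
  P(U=1) = 1/4 + 1/4 = 1/2
Marginal P(V) (column sums):
  P(V=0) = 1/12 + 1/4 = 1/3
  P(V=1) = 5/12 + 1/4 = 2/3

H(U) = -[(1/2)·log₂(1/2) + (1/2)·log₂(1/2)]
  = 0.5000 + 0.5000
  = 1.0000 bits
H(V) = -[(1/3)·log₂(1/3) + (2/3)·log₂(2/3)]
  = 0.5283 + 0.3900
  = 0.9183 bits
H(U,V) = -[(1/12)·log₂(1/12) + (5/12)·log₂(5/12) + (1/4)·log₂(1/4) + (1/4)·log₂(1/4)]
  = 0.2987 + 0.5263 + 0.5000 + 0.5000
  = 1.8250 bits

I(U;V) = H(U) + H(V) - H(U,V)
  = 1.0000 + 0.9183 - 1.8250
  = 0.0933 bits

I(U;V) = 0.0933 bits > I(X;Y) = 0.0924 bits, so (U, V) has the higher mutual information (stronger dependence).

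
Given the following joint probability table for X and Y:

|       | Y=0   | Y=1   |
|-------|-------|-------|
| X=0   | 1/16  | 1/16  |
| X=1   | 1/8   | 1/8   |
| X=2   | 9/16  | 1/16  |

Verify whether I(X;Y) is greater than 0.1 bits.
Marginal P(X) (row sums):
  P(X=0) = 1/16 + 1/16 = 1/8
  P(X=1) = 1/8 + 1/8 = 1/4
  P(X=2) = 9/16 + 1/16 = 5/8
Marginal P(Y) (column sums):
  P(Y=0) = 1/16 + 1/8 + 9/16 = 3/4
  P(Y=1) = 1/16 + 1/8 + 1/16 = 1/4

H(X) = -[(1/8)·log₂(1/8) + (1/4)·log₂(1/4) + (5/8)·log₂(5/8)]
  = 0.3750 + 0.5000 + 0.4238
  = 1.2988 bits
H(Y) = -[(3/4)·log₂(3/4) + (1/4)·log₂(1/4)]
  = 0.3113 + 0.5000
  = 0.8113 bits
H(X,Y) = -[(1/16)·log₂(1/16) + (1/16)·log₂(1/16) + (1/8)·log₂(1/8) + (1/8)·log₂(1/8) + (9/16)·log₂(9/16) + (1/16)·log₂(1/16)]
  = 0.2500 + 0.2500 + 0.3750 + 0.3750 + 0.4669 + 0.2500
  = 1.9669 bits

I(X;Y) = H(X) + H(Y) - H(X,Y)
  = 1.2988 + 0.8113 - 1.9669
  = 0.1432 bits

Yes. I(X;Y) = 0.1432 bits, which is > 0.1 bits.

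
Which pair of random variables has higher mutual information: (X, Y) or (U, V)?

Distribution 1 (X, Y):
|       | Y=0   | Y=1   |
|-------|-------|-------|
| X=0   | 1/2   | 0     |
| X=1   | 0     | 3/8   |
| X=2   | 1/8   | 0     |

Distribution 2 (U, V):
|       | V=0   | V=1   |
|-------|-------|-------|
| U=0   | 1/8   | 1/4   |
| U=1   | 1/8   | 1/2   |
Distribution 1 (X, Y):
Marginal P(X) (row sums):
  P(X=0) = 1/2 + 0 = 1/2
  P(X=1) = 0 + 3/8 = 3/8
  P(X=2) = 1/8 + 0 = 1/8
Marginal P(Y) (column sums):
  P(Y=0) = 1/2 + 0 + 1/8 = 5/8
  P(Y=1) = 0 + 3/8 + 0 = 3/8

H(X) = -[(1/2)·log₂(1/2) + (3/8)·log₂(3/8) + (1/8)·log₂(1/8)]
  = 0.5000 + 0.5306 + 0.3750
  = 1.4056 bits
H(Y) = -[(5/8)·log₂(5/8) + (3/8)·log₂(3/8)]
  = 0.4238 + 0.5306
  = 0.9544 bits
H(X,Y) = -[(1/2)·log₂(1/2) + (3/8)·log₂(3/8) + (1/8)·log₂(1/8)]
  = 0.5000 + 0.5306 + 0.3750
  = 1.4056 bits

I(X;Y) = H(X) + H(Y) - H(X,Y)
  = 1.4056 + 0.9544 - 1.4056
  = 0.9544 bits

Distribution 2 (U, V):
Marginal P(U) (row sums):
  P(U=0) = 1/8 + 1/4 = 3/8
  P(U=1) = 1/8 + 1/2 = 5/8
Marginal P(V) (column sums):
  P(V=0) = 1/8 + 1/8 = 1/4
  P(V=1) = 1/4 + 1/2 = 3/4

H(U) = -[(3/8)·log₂(3/8) + (5/8)·log₂(5/8)]
  = 0.5306 + 0.4238
  = 0.9544 bits
H(V) = -[(1/4)·log₂(1/4) + (3/4)·log₂(3/4)]
  = 0.5000 + 0.3113
  = 0.8113 bits
H(U,V) = -[(1/8)·log₂(1/8) + (1/4)·log₂(1/4) + (1/8)·log₂(1/8) + (1/2)·log₂(1/2)]
  = 0.3750 + 0.5000 + 0.3750 + 0.5000
  = 1.7500 bits

I(U;V) = H(U) + H(V) - H(U,V)
  = 0.9544 + 0.8113 - 1.7500
  = 0.0157 bits

I(X;Y) = 0.9544 bits > I(U;V) = 0.0157 bits, so (X, Y) has the higher mutual information (stronger dependence).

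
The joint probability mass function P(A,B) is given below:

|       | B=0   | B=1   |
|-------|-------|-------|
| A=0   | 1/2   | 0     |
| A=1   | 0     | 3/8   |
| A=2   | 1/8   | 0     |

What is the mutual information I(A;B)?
Marginal P(A) (row sums):
  P(A=0) = 1/2 + 0 = 1/2
  P(A=1) = 0 + 3/8 = 3/8
  P(A=2) = 1/8 + 0 = 1/8
Marginal P(B) (column sums):
  P(B=0) = 1/2 + 0 + 1/8 = 5/8
  P(B=1) = 0 + 3/8 + 0 = 3/8

H(A) = -[(1/2)·log₂(1/2) + (3/8)·log₂(3/8) + (1/8)·log₂(1/8)]
  = 0.5000 + 0.5306 + 0.3750
  = 1.4056 bits
H(B) = -[(5/8)·log₂(5/8) + (3/8)·log₂(3/8)]
  = 0.4238 + 0.5306
  = 0.9544 bits
H(A,B) = -[(1/2)·log₂(1/2) + (3/8)·log₂(3/8) + (1/8)·log₂(1/8)]
  = 0.5000 + 0.5306 + 0.3750
  = 1.4056 bits

I(A;B) = H(A) + H(B) - H(A,B)
  = 1.4056 + 0.9544 - 1.4056
  = 0.9544 bits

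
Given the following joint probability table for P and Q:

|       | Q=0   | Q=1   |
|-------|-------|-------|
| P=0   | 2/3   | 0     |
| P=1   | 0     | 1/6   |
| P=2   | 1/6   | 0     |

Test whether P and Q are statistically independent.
Marginal P(P) (row sums):
  P(P=0) = 2/3 + 0 = 2/3
  P(P=1) = 0 + 1/6 = 1/6
  P(P=2) = 1/6 + 0 = 1/6
Marginal P(Q) (column sums):
  P(Q=0) = 2/3 + 0 + 1/6 = 5/6
  P(Q=1) = 0 + 1/6 + 0 = 1/6

P and Q are independent iff P(P=i,Q=j) = P(P=i)·P(Q=j) for every cell.
  P(P=0)·P(Q=0) = 2/3 × 5/6 = 5/9, but P(P=0,Q=0) = 2/3 ✗

No, P and Q are not independent. Quantitatively, I(P;Q) > 0:

H(P) = -[(2/3)·log₂(2/3) + (1/6)·log₂(1/6) + (1/6)·log₂(1/6)]
  = 0.3900 + 0.4308 + 0.4308
  = 1.2516 bits
H(Q) = -[(5/6)·log₂(5/6) + (1/6)·log₂(1/6)]
  = 0.2192 + 0.4308
  = 0.6500 bits
H(P,Q) = -[(2/3)·log₂(2/3) + (1/6)·log₂(1/6) + (1/6)·log₂(1/6)]
  = 0.3900 + 0.4308 + 0.4308
  = 1.2516 bits
I(P;Q) = H(P) + H(Q) - H(P,Q) = 1.2516 + 0.6500 - 1.2516 = 0.6500 bits > 0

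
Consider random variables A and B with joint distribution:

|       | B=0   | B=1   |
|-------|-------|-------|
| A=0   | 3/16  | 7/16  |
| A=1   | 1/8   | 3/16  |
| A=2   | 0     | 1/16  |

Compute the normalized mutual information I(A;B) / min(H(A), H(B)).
Marginal P(A) (row sums):
  P(A=0) = 3/16 + 7/16 = 5/8
  P(A=1) = 1/8 + 3/16 = 5/16
  P(A=2) = 0 + 1/16 = 1/16
Marginal P(B) (column sums):
  P(B=0) = 3/16 + 1/8 + 0 = 5/16
  P(B=1) = 7/16 + 3/16 + 1/16 = 11/16

H(A) = -[(5/8)·log₂(5/8) + (5/16)·log₂(5/16) + (1/16)·log₂(1/16)]
  = 0.4238 + 0.5244 + 0.2500
  = 1.1982 bits
H(B) = -[(5/16)·log₂(5/16) + (11/16)·log₂(11/16)]
  = 0.5244 + 0.3716
  = 0.8960 bits
H(A,B) = -[(3/16)·log₂(3/16) + (7/16)·log₂(7/16) + (1/8)·log₂(1/8) + (3/16)·log₂(3/16) + (1/16)·log₂(1/16)]
  = 0.4528 + 0.5218 + 0.3750 + 0.4528 + 0.2500
  = 2.0524 bits

I(A;B) = H(A) + H(B) - H(A,B)
  = 1.1982 + 0.8960 - 2.0524
  = 0.0418 bits

min(H(A), H(B)) = min(1.1982, 0.8960) = 0.8960 bits
Normalized MI = 0.0418 / 0.8960 = 0.0467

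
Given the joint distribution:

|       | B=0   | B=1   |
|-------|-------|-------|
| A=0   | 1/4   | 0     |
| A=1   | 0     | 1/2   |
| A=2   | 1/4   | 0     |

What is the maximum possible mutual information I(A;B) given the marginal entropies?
The upper bound on mutual information is I(A;B) ≤ min(H(A), H(B)).

Marginal P(A) (row sums):
  P(A=0) = 1/4 + 0 = 1/4
  P(A=1) = 0 + 1/2 = 1/2
  P(A=2) = 1/4 + 0 = 1/4
Marginal P(B) (column sums):
  P(B=0) = 1/4 + 0 + 1/4 = 1/2
  P(B=1) = 0 + 1/2 + 0 = 1/2

H(A) = -[(1/4)·log₂(1/4) + (1/2)·log₂(1/2) + (1/4)·log₂(1/4)]
  = 0.5000 + 0.5000 + 0.5000
  = 1.5000 bits
H(B) = -[(1/2)·log₂(1/2) + (1/2)·log₂(1/2)]
  = 0.5000 + 0.5000
  = 1.0000 bits

Maximum possible I(A;B) = min(1.5000, 1.0000) = 1.0000 bits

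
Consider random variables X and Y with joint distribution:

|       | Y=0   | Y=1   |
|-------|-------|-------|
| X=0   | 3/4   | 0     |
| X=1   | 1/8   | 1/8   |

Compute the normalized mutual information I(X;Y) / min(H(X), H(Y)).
Marginal P(X) (row sums):
  P(X=0) = 3/4 + 0 = 3/4
  P(X=1) = 1/8 + 1/8 = 1/4
Marginal P(Y) (column sums):
  P(Y=0) = 3/4 + 1/8 = 7/8
  P(Y=1) = 0 + 1/8 = 1/8

H(X) = -[(3/4)·log₂(3/4) + (1/4)·log₂(1/4)]
  = 0.3113 + 0.5000
  = 0.8113 bits
H(Y) = -[(7/8)·log₂(7/8) + (1/8)·log₂(1/8)]
  = 0.1686 + 0.3750
  = 0.5436 bits
H(X,Y) = -[(3/4)·log₂(3/4) + (1/8)·log₂(1/8) + (1/8)·log₂(1/8)]
  = 0.3113 + 0.3750 + 0.3750
  = 1.0613 bits

I(X;Y) = H(X) + H(Y) - H(X,Y)
  = 0.8113 + 0.5436 - 1.0613
  = 0.2936 bits

min(H(X), H(Y)) = min(0.8113, 0.5436) = 0.5436 bits
Normalized MI = 0.2936 / 0.5436 = 0.5401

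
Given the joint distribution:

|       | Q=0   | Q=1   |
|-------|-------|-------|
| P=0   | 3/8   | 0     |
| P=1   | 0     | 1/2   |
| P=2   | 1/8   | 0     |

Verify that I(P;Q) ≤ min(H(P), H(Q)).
Marginal P(P) (row sums):
  P(P=0) = 3/8 + 0 = 3/8
  P(P=1) = 0 + 1/2 = 1/2
  P(P=2) = 1/8 + 0 = 1/8
Marginal P(Q) (column sums):
  P(Q=0) = 3/8 + 0 + 1/8 = 1/2
  P(Q=1) = 0 + 1/2 + 0 = 1/2

H(P) = -[(3/8)·log₂(3/8) + (1/2)·log₂(1/2) + (1/8)·log₂(1/8)]
  = 0.5306 + 0.5000 + 0.3750
  = 1.4056 bits
H(Q) = -[(1/2)·log₂(1/2) + (1/2)·log₂(1/2)]
  = 0.5000 + 0.5000
  = 1.0000 bits
H(P,Q) = -[(3/8)·log₂(3/8) + (1/2)·log₂(1/2) + (1/8)·log₂(1/8)]
  = 0.5306 + 0.5000 + 0.3750
  = 1.4056 bits

I(P;Q) = H(P) + H(Q) - H(P,Q)
  = 1.4056 + 1.0000 - 1.4056
  = 1.0000 bits

min(H(P), H(Q)) = min(1.4056, 1.0000) = 1.0000 bits
Since 1.0000 ≤ 1.0000, the bound is satisfied ✓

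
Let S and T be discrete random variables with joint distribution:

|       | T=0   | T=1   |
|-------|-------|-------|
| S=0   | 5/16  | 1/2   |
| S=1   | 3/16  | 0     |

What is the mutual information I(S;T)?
Marginal P(S) (row sums):
  P(S=0) = 5/16 + 1/2 = 13/16
  P(S=1) = 3/16 + 0 = 3/16
Marginal P(T) (column sums):
  P(T=0) = 5/16 + 3/16 = 1/2
  P(T=1) = 1/2 + 0 = 1/2

H(S) = -[(13/16)·log₂(13/16) + (3/16)·log₂(3/16)]
  = 0.2434 + 0.4528
  = 0.6962 bits
H(T) = -[(1/2)·log₂(1/2) + (1/2)·log₂(1/2)]
  = 0.5000 + 0.5000
  = 1.0000 bits
H(S,T) = -[(5/16)·log₂(5/16) + (1/2)·log₂(1/2) + (3/16)·log₂(3/16)]
  = 0.5244 + 0.5000 + 0.4528
  = 1.4772 bits

I(S;T) = H(S) + H(T) - H(S,T)
  = 0.6962 + 1.0000 - 1.4772
  = 0.2190 bits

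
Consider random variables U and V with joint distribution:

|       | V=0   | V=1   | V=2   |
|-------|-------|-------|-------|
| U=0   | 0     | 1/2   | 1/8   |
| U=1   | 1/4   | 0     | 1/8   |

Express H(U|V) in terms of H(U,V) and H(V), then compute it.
H(U|V) = H(U,V) - H(V)

Marginal P(V) (column sums):
  P(V=0) = 0 + 1/4 = 1/4
  P(V=1) = 1/2 + 0 = 1/2
  P(V=2) = 1/8 + 1/8 = 1/4

H(U,V) = -[(1/2)·log₂(1/2) + (1/8)·log₂(1/8) + (1/4)·log₂(1/4) + (1/8)·log₂(1/8)]
  = 0.5000 + 0.3750 + 0.5000 + 0.3750
  = 1.7500 bits
H(V) = -[(1/4)·log₂(1/4) + (1/2)·log₂(1/2) + (1/4)·log₂(1/4)]
  = 0.5000 + 0.5000 + 0.5000
  = 1.5000 bits

H(U|V) = 1.7500 - 1.5000 = 0.2500 bits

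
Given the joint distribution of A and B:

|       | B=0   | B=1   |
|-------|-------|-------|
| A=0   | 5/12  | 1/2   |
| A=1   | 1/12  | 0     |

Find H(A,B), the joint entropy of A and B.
H(A,B) = -Σ P(A,B) log₂ P(A,B), summed over the non-zero cells:
H(A,B) = -[(5/12)·log₂(5/12) + (1/2)·log₂(1/2) + (1/12)·log₂(1/12)]
  = 0.5263 + 0.5000 + 0.2987
  = 1.3250 bits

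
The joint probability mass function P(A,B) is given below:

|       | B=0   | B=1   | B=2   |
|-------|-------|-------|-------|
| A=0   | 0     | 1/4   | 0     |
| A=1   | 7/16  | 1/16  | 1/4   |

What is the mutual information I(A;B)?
Marginal P(A) (row sums):
  P(A=0) = 0 + 1/4 + 0 = 1/4
  P(A=1) = 7/16 + 1/16 + 1/4 = 3/4
Marginal P(B) (column sums):
  P(B=0) = 0 + 7/16 = 7/16
  P(B=1) = 1/4 + 1/16 = 5/16
  P(B=2) = 0 + 1/4 = 1/4

H(A) = -[(1/4)·log₂(1/4) + (3/4)·log₂(3/4)]
  = 0.5000 + 0.3113
  = 0.8113 bits
H(B) = -[(7/16)·log₂(7/16) + (5/16)·log₂(5/16) + (1/4)·log₂(1/4)]
  = 0.5218 + 0.5244 + 0.5000
  = 1.5462 bits
H(A,B) = -[(1/4)·log₂(1/4) + (7/16)·log₂(7/16) + (1/16)·log₂(1/16) + (1/4)·log₂(1/4)]
  = 0.5000 + 0.5218 + 0.2500 + 0.5000
  = 1.7718 bits

I(A;B) = H(A) + H(B) - H(A,B)
  = 0.8113 + 1.5462 - 1.7718
  = 0.5857 bits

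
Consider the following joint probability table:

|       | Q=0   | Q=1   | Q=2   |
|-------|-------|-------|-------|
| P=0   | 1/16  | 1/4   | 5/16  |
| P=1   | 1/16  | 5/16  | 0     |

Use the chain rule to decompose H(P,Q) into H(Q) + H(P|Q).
By the chain rule: H(P,Q) = H(Q) + H(P|Q)

Marginal P(Q) (column sums):
  P(Q=0) = 1/16 + 1/16 = 1/8
  P(Q=1) = 1/4 + 5/16 = 9/16
  P(Q=2) = 5/16 + 0 = 5/16
H(Q) = -[(1/8)·log₂(1/8) + (9/16)·log₂(9/16) + (5/16)·log₂(5/16)]
  = 0.3750 + 0.4669 + 0.5244
  = 1.3663 bits
H(P|Q) = -Σ P(P,Q)·log₂ P(P|Q), where P(P|Q) = P(P,Q) / P(Q)
  (cells with P(P,Q) = 0 contribute 0)
  (P=0,Q=0): P(P|Q) = (1/16)/(1/8) = 1/2;  -(1/16)·log₂(1/2) = 0.0625
  (P=0,Q=1): P(P|Q) = (1/4)/(9/16) = 4/9;  -(1/4)·log₂(4/9) = 0.2925
  (P=0,Q=2): P(P|Q) = (5/16)/(5/16) = 1;  -(5/16)·log₂(1) = 0.0000
  (P=1,Q=0): P(P|Q) = (1/16)/(1/8) = 1/2;  -(1/16)·log₂(1/2) = 0.0625
  (P=1,Q=1): P(P|Q) = (5/16)/(9/16) = 5/9;  -(5/16)·log₂(5/9) = 0.2650
H(P|Q) = 0.0625 + 0.2925 + 0.0000 + 0.0625 + 0.2650
  = 0.6825 bits

H(P,Q) = H(Q) + H(P|Q) = 1.3663 + 0.6825 = 2.0488 bits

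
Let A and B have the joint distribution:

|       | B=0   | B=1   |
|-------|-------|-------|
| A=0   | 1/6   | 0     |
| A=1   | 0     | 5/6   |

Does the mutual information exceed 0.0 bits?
Marginal P(A) (row sums):
  P(A=0) = 1/6 + 0 = 1/6
  P(A=1) = 0 + 5/6 = 5/6
Marginal P(B) (column sums):
  P(B=0) = 1/6 + 0 = 1/6
  P(B=1) = 0 + 5/6 = 5/6

H(A) = -[(1/6)·log₂(1/6) + (5/6)·log₂(5/6)]
  = 0.4308 + 0.2192
  = 0.6500 bits
H(B) = -[(1/6)·log₂(1/6) + (5/6)·log₂(5/6)]
  = 0.4308 + 0.2192
  = 0.6500 bits
H(A,B) = -[(1/6)·log₂(1/6) + (5/6)·log₂(5/6)]
  = 0.4308 + 0.2192
  = 0.6500 bits

I(A;B) = H(A) + H(B) - H(A,B)
  = 0.6500 + 0.6500 - 0.6500
  = 0.6500 bits

Yes. I(A;B) = 0.6500 bits, which is > 0.0 bits.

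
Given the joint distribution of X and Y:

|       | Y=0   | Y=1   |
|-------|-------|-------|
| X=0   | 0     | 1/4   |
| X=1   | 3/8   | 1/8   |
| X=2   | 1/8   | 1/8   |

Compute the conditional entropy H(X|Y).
Marginal P(Y) (column sums):
  P(Y=0) = 0 + 3/8 + 1/8 = 1/2
  P(Y=1) = 1/4 + 1/8 + 1/8 = 1/2

H(X|Y) = -Σ P(X,Y)·log₂ P(X|Y), where P(X|Y) = P(X,Y) / P(Y)
  (cells with P(X,Y) = 0 contribute 0)
  (X=0,Y=1): P(X|Y) = (1/4)/(1/2) = 1/2;  -(1/4)·log₂(1/2) = 0.2500
  (X=1,Y=0): P(X|Y) = (3/8)/(1/2) = 3/4;  -(3/8)·log₂(3/4) = 0.1556
  (X=1,Y=1): P(X|Y) = (1/8)/(1/2) = 1/4;  -(1/8)·log₂(1/4) = 0.2500
  (X=2,Y=0): P(X|Y) = (1/8)/(1/2) = 1/4;  -(1/8)·log₂(1/4) = 0.2500
  (X=2,Y=1): P(X|Y) = (1/8)/(1/2) = 1/4;  -(1/8)·log₂(1/4) = 0.2500
H(X|Y) = 0.2500 + 0.1556 + 0.2500 + 0.2500 + 0.2500
  = 1.1556 bits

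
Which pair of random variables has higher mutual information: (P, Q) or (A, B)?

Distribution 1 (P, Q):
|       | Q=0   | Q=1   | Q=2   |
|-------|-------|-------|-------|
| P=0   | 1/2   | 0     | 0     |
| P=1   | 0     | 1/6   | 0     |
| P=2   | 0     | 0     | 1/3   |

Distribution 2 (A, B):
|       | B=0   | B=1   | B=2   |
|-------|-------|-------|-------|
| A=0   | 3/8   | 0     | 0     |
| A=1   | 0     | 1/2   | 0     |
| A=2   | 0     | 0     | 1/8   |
Distribution 1 (P, Q):
Marginal P(P) (row sums):
  P(P=0) = 1/2 + 0 + 0 = 1/2
  P(P=1) = 0 + 1/6 + 0 = 1/6
  P(P=2) = 0 + 0 + 1/3 = 1/3
Marginal P(Q) (column sums):
  P(Q=0) = 1/2 + 0 + 0 = 1/2
  P(Q=1) = 0 + 1/6 + 0 = 1/6
  P(Q=2) = 0 + 0 + 1/3 = 1/3

H(P) = -[(1/2)·log₂(1/2) + (1/6)·log₂(1/6) + (1/3)·log₂(1/3)]
  = 0.5000 + 0.4308 + 0.5283
  = 1.4591 bits
H(Q) = -[(1/2)·log₂(1/2) + (1/6)·log₂(1/6) + (1/3)·log₂(1/3)]
  = 0.5000 + 0.4308 + 0.5283
  = 1.4591 bits
H(P,Q) = -[(1/2)·log₂(1/2) + (1/6)·log₂(1/6) + (1/3)·log₂(1/3)]
  = 0.5000 + 0.4308 + 0.5283
  = 1.4591 bits

I(P;Q) = H(P) + H(Q) - H(P,Q)
  = 1.4591 + 1.4591 - 1.4591
  = 1.4591 bits

Distribution 2 (A, B):
Marginal P(A) (row sums):
  P(A=0) = 3/8 + 0 + 0 = 3/8
  P(A=1) = 0 + 1/2 + 0 = 1/2
  P(A=2) = 0 + 0 + 1/8 = 1/8
Marginal P(B) (column sums):
  P(B=0) = 3/8 + 0 + 0 = 3/8
  P(B=1) = 0 + 1/2 + 0 = 1/2
  P(B=2) = 0 + 0 + 1/8 = 1/8

H(A) = -[(3/8)·log₂(3/8) + (1/2)·log₂(1/2) + (1/8)·log₂(1/8)]
  = 0.5306 + 0.5000 + 0.3750
  = 1.4056 bits
H(B) = -[(3/8)·log₂(3/8) + (1/2)·log₂(1/2) + (1/8)·log₂(1/8)]
  = 0.5306 + 0.5000 + 0.3750
  = 1.4056 bits
H(A,B) = -[(3/8)·log₂(3/8) + (1/2)·log₂(1/2) + (1/8)·log₂(1/8)]
  = 0.5306 + 0.5000 + 0.3750
  = 1.4056 bits

I(A;B) = H(A) + H(B) - H(A,B)
  = 1.4056 + 1.4056 - 1.4056
  = 1.4056 bits

I(P;Q) = 1.4591 bits > I(A;B) = 1.4056 bits, so (P, Q) has the higher mutual information (stronger dependence).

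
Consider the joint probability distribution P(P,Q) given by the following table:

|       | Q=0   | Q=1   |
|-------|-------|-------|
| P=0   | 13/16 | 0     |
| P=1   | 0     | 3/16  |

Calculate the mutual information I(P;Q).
Marginal P(P) (row sums):
  P(P=0) = 13/16 + 0 = 13/16
  P(P=1) = 0 + 3/16 = 3/16
Marginal P(Q) (column sums):
  P(Q=0) = 13/16 + 0 = 13/16
  P(Q=1) = 0 + 3/16 = 3/16

H(P) = -[(13/16)·log₂(13/16) + (3/16)·log₂(3/16)]
  = 0.2434 + 0.4528
  = 0.6962 bits
H(Q) = -[(13/16)·log₂(13/16) + (3/16)·log₂(3/16)]
  = 0.2434 + 0.4528
  = 0.6962 bits
H(P,Q) = -[(13/16)·log₂(13/16) + (3/16)·log₂(3/16)]
  = 0.2434 + 0.4528
  = 0.6962 bits

I(P;Q) = H(P) + H(Q) - H(P,Q)
  = 0.6962 + 0.6962 - 0.6962
  = 0.6962 bits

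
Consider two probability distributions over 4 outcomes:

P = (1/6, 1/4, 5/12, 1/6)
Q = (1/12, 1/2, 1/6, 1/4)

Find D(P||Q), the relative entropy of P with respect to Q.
D(P||Q) = Σ P(i) log₂(P(i)/Q(i))
  i=0: (1/6) × log₂((1/6)/(1/12)) = (1/6) × log₂(2) = 0.1667
  i=1: (1/4) × log₂((1/4)/(1/2)) = (1/4) × log₂(1/2) = -0.2500
  i=2: (5/12) × log₂((5/12)/(1/6)) = (5/12) × log₂(5/2) = 0.5508
  i=3: (1/6) × log₂((1/6)/(1/4)) = (1/6) × log₂(2/3) = -0.0975
D(P||Q) = 0.1667 - 0.2500 + 0.5508 - 0.0975
  = 0.3700 bits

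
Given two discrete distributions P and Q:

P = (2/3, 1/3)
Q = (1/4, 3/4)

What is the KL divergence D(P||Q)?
D(P||Q) = Σ P(i) log₂(P(i)/Q(i))
  i=0: (2/3) × log₂((2/3)/(1/4)) = (2/3) × log₂(8/3) = 0.9434
  i=1: (1/3) × log₂((1/3)/(3/4)) = (1/3) × log₂(4/9) = -0.3900
D(P||Q) = 0.9434 - 0.3900
  = 0.5534 bits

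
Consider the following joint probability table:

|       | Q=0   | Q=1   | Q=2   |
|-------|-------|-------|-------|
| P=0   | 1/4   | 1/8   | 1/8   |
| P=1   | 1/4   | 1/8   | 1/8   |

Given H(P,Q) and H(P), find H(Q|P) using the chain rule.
From the chain rule: H(P,Q) = H(P) + H(Q|P)
Therefore: H(Q|P) = H(P,Q) - H(P)

H(P,Q) = -[(1/4)·log₂(1/4) + (1/8)·log₂(1/8) + (1/8)·log₂(1/8) + (1/4)·log₂(1/4) + (1/8)·log₂(1/8) + (1/8)·log₂(1/8)]
  = 0.5000 + 0.3750 + 0.3750 + 0.5000 + 0.3750 + 0.3750
  = 2.5000 bits
Marginal P(P) (row sums):
  P(P=0) = 1/4 + 1/8 + 1/8 = 1/2
  P(P=1) = 1/4 + 1/8 + 1/8 = 1/2
H(P) = -[(1/2)·log₂(1/2) + (1/2)·log₂(1/2)]
  = 0.5000 + 0.5000
  = 1.0000 bits

H(Q|P) = 2.5000 - 1.0000 = 1.5000 bits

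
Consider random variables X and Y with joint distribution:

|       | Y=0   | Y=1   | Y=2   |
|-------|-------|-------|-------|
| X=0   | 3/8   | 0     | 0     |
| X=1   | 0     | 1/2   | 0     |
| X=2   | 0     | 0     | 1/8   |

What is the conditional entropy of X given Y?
Marginal P(Y) (column sums):
  P(Y=0) = 3/8 + 0 + 0 = 3/8
  P(Y=1) = 0 + 1/2 + 0 = 1/2
  P(Y=2) = 0 + 0 + 1/8 = 1/8

H(X|Y) = -Σ P(X,Y)·log₂ P(X|Y), where P(X|Y) = P(X,Y) / P(Y)
  (cells with P(X,Y) = 0 contribute 0)
  (X=0,Y=0): P(X|Y) = (3/8)/(3/8) = 1;  -(3/8)·log₂(1) = 0.0000
  (X=1,Y=1): P(X|Y) = (1/2)/(1/2) = 1;  -(1/2)·log₂(1) = 0.0000
  (X=2,Y=2): P(X|Y) = (1/8)/(1/8) = 1;  -(1/8)·log₂(1) = 0.0000
H(X|Y) = 0.0000 + 0.0000 + 0.0000
  = 0.0000 bits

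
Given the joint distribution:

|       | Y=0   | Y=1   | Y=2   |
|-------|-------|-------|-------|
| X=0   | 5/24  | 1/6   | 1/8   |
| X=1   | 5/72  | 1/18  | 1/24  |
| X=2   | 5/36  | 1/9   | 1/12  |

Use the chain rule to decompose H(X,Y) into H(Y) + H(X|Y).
By the chain rule: H(X,Y) = H(Y) + H(X|Y)

Marginal P(Y) (column sums):
  P(Y=0) = 5/24 + 5/72 + 5/36 = 5/12
  P(Y=1) = 1/6 + 1/18 + 1/9 = 1/3
  P(Y=2) = 1/8 + 1/24 + 1/12 = 1/4
H(Y) = -[(5/12)·log₂(5/12) + (1/3)·log₂(1/3) + (1/4)·log₂(1/4)]
  = 0.5263 + 0.5283 + 0.5000
  = 1.5546 bits
H(X|Y) = -Σ P(X,Y)·log₂ P(X|Y), where P(X|Y) = P(X,Y) / P(Y)
  (X=0,Y=0): P(X|Y) = (5/24)/(5/12) = 1/2;  -(5/24)·log₂(1/2) = 0.2083
  (X=0,Y=1): P(X|Y) = (1/6)/(1/3) = 1/2;  -(1/6)·log₂(1/2) = 0.1667
  (X=0,Y=2): P(X|Y) = (1/8)/(1/4) = 1/2;  -(1/8)·log₂(1/2) = 0.1250
  (X=1,Y=0): P(X|Y) = (5/72)/(5/12) = 1/6;  -(5/72)·log₂(1/6) = 0.1795
  (X=1,Y=1): P(X|Y) = (1/18)/(1/3) = 1/6;  -(1/18)·log₂(1/6) = 0.1436
  (X=1,Y=2): P(X|Y) = (1/24)/(1/4) = 1/6;  -(1/24)·log₂(1/6) = 0.1077
  (X=2,Y=0): P(X|Y) = (5/36)/(5/12) = 1/3;  -(5/36)·log₂(1/3) = 0.2201
  (X=2,Y=1): P(X|Y) = (1/9)/(1/3) = 1/3;  -(1/9)·log₂(1/3) = 0.1761
  (X=2,Y=2): P(X|Y) = (1/12)/(1/4) = 1/3;  -(1/12)·log₂(1/3) = 0.1321
H(X|Y) = 0.2083 + 0.1667 + 0.1250 + 0.1795 + 0.1436 + 0.1077 + 0.2201 + 0.1761 + 0.1321
  = 1.4591 bits

H(X,Y) = H(Y) + H(X|Y) = 1.5546 + 1.4591 = 3.0137 bits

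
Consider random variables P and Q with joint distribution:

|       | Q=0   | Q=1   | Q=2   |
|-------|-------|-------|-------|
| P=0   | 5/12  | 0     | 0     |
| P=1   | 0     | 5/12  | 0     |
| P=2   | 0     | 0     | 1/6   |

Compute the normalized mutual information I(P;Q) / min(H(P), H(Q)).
Marginal P(P) (row sums):
  P(P=0) = 5/12 + 0 + 0 = 5/12
  P(P=1) = 0 + 5/12 + 0 = 5/12
  P(P=2) = 0 + 0 + 1/6 = 1/6
Marginal P(Q) (column sums):
  P(Q=0) = 5/12 + 0 + 0 = 5/12
  P(Q=1) = 0 + 5/12 + 0 = 5/12
  P(Q=2) = 0 + 0 + 1/6 = 1/6

H(P) = -[(5/12)·log₂(5/12) + (5/12)·log₂(5/12) + (1/6)·log₂(1/6)]
  = 0.5263 + 0.5263 + 0.4308
  = 1.4834 bits
H(Q) = -[(5/12)·log₂(5/12) + (5/12)·log₂(5/12) + (1/6)·log₂(1/6)]
  = 0.5263 + 0.5263 + 0.4308
  = 1.4834 bits
H(P,Q) = -[(5/12)·log₂(5/12) + (5/12)·log₂(5/12) + (1/6)·log₂(1/6)]
  = 0.5263 + 0.5263 + 0.4308
  = 1.4834 bits

I(P;Q) = H(P) + H(Q) - H(P,Q)
  = 1.4834 + 1.4834 - 1.4834
  = 1.4834 bits

min(H(P), H(Q)) = min(1.4834, 1.4834) = 1.4834 bits
Normalized MI = 1.4834 / 1.4834 = 1.0000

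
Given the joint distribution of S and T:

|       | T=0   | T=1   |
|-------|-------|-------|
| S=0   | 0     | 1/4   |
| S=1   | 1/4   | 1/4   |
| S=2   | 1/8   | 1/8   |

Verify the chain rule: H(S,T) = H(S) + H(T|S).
Left side:
H(S,T) = -[(1/4)·log₂(1/4) + (1/4)·log₂(1/4) + (1/4)·log₂(1/4) + (1/8)·log₂(1/8) + (1/8)·log₂(1/8)]
  = 0.5000 + 0.5000 + 0.5000 + 0.3750 + 0.3750
  = 2.2500 bits

Right side:
Marginal P(S) (row sums):
  P(S=0) = 0 + 1/4 = 1/4
  P(S=1) = 1/4 + 1/4 = 1/2
  P(S=2) = 1/8 + 1/8 = 1/4
H(S) = -[(1/4)·log₂(1/4) + (1/2)·log₂(1/2) + (1/4)·log₂(1/4)]
  = 0.5000 + 0.5000 + 0.5000
  = 1.5000 bits
H(T|S) = -Σ P(S,T)·log₂ P(T|S), where P(T|S) = P(S,T) / P(S)
  (cells with P(S,T) = 0 contribute 0)
  (S=0,T=1): P(T|S) = (1/4)/(1/4) = 1;  -(1/4)·log₂(1) = 0.0000
  (S=1,T=0): P(T|S) = (1/4)/(1/2) = 1/2;  -(1/4)·log₂(1/2) = 0.2500
  (S=1,T=1): P(T|S) = (1/4)/(1/2) = 1/2;  -(1/4)·log₂(1/2) = 0.2500
  (S=2,T=0): P(T|S) = (1/8)/(1/4) = 1/2;  -(1/8)·log₂(1/2) = 0.1250
  (S=2,T=1): P(T|S) = (1/8)/(1/4) = 1/2;  -(1/8)·log₂(1/2) = 0.1250
H(T|S) = 0.0000 + 0.2500 + 0.2500 + 0.1250 + 0.1250
  = 0.7500 bits
H(S) + H(T|S) = 1.5000 + 0.7500 = 2.2500 bits

Both sides equal 2.2500 bits, so the chain rule holds ✓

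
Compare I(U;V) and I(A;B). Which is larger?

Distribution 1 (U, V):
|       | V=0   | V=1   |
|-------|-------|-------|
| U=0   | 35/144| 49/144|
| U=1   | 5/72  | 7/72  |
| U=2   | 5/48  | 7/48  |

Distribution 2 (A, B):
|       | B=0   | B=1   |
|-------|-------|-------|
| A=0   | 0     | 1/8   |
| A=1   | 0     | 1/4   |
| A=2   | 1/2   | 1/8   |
Distribution 1 (U, V):
Marginal P(U) (row sums):
  P(U=0) = 35/144 + 49/144 = 7/12
  P(U=1) = 5/72 + 7/72 = 1/6
  P(U=2) = 5/48 + 7/48 = 1/4
Marginal P(V) (column sums):
  P(V=0) = 35/144 + 5/72 + 5/48 = 5/12
  P(V=1) = 49/144 + 7/72 + 7/48 = 7/12

H(U) = -[(7/12)·log₂(7/12) + (1/6)·log₂(1/6) + (1/4)·log₂(1/4)]
  = 0.4536 + 0.4308 + 0.5000
  = 1.3844 bits
H(V) = -[(5/12)·log₂(5/12) + (7/12)·log₂(7/12)]
  = 0.5263 + 0.4536
  = 0.9799 bits
H(U,V) = -[(35/144)·log₂(35/144) + (49/144)·log₂(49/144) + (5/72)·log₂(5/72) + (7/72)·log₂(7/72) + (5/48)·log₂(5/48) + (7/48)·log₂(7/48)]
  = 0.4960 + 0.5292 + 0.2672 + 0.3269 + 0.3399 + 0.4051
  = 2.3643 bits

I(U;V) = H(U) + H(V) - H(U,V)
  = 1.3844 + 0.9799 - 2.3643
  = 0.0000 bits

Distribution 2 (A, B):
Marginal P(A) (row sums):
  P(A=0) = 0 + 1/8 = 1/8
  P(A=1) = 0 + 1/4 = 1/4
  P(A=2) = 1/2 + 1/8 = 5/8
Marginal P(B) (column sums):
  P(B=0) = 0 + 0 + 1/2 = 1/2
  P(B=1) = 1/8 + 1/4 + 1/8 = 1/2

H(A) = -[(1/8)·log₂(1/8) + (1/4)·log₂(1/4) + (5/8)·log₂(5/8)]
  = 0.3750 + 0.5000 + 0.4238
  = 1.2988 bits
H(B) = -[(1/2)·log₂(1/2) + (1/2)·log₂(1/2)]
  = 0.5000 + 0.5000
  = 1.0000 bits
H(A,B) = -[(1/8)·log₂(1/8) + (1/4)·log₂(1/4) + (1/2)·log₂(1/2) + (1/8)·log₂(1/8)]
  = 0.3750 + 0.5000 + 0.5000 + 0.3750
  = 1.7500 bits

I(A;B) = H(A) + H(B) - H(A,B)
  = 1.2988 + 1.0000 - 1.7500
  = 0.5488 bits

I(A;B) = 0.5488 bits > I(U;V) = 0.0000 bits, so (A, B) has the higher mutual information (stronger dependence).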